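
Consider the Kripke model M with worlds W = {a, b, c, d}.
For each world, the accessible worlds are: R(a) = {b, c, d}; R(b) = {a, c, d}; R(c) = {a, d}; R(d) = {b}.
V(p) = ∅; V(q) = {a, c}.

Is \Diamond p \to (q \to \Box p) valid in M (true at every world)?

Yes

Recall that \Box ψ holds at a world iff ψ holds at every accessible world, and \Diamond ψ holds iff ψ holds at some accessible world.
Let φ = \Diamond p \to (q \to \Box p). Evaluate φ at each world:
  a (successors {b, c, d}): φ is true.
  b (successors {a, c, d}): φ is true.
  c (successors {a, d}): φ is true.
  d (successors {b}): φ is true.
For instance, at b:
  At b: \Diamond p is false, q \to \Box p is true, so \Diamond p \to (q \to \Box p) is true.
    At b: \Diamond p requires p at some successor in {a, c, d}.
      At a: p is false.
      At c: p is false.
      At d: p is false.
    So \Diamond p is false at b.
    At b: q is false, \Box p is false, so q \to \Box p is true.
      At b: \Box p requires p at every successor {a, c, d}.
        p fails at a, so \Box p is false at b.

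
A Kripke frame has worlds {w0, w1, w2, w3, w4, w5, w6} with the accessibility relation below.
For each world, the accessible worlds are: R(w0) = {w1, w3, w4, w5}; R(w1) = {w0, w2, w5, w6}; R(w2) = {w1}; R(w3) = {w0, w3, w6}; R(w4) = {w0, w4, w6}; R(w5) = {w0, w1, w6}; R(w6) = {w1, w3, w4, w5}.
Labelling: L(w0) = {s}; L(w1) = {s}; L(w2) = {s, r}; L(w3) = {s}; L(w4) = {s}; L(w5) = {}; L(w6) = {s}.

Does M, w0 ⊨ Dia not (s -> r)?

At w0: Dia not (s -> r) requires not (s -> r) at some successor in {w1, w3, w4, w5}.
  not (s -> r) holds at w1, so Dia not (s -> r) is true at w0.

Yes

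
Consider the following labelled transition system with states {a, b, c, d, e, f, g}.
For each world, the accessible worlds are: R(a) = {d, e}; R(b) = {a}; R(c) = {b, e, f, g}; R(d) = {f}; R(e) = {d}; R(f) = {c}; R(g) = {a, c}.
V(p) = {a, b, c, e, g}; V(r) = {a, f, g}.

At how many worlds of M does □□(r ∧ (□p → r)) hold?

Recall that □ψ holds at a world iff ψ holds at every accessible world, and ◇ψ holds iff ψ holds at some accessible world.
Let φ = □□(r ∧ (□p → r)). Evaluate φ at each world:
  a (successors {d, e}): φ is false.
  b (successors {a}): φ is false.
  c (successors {b, e, f, g}): φ is false.
  d (successors {f}): φ is false.
  e (successors {d}): φ is true.
  f (successors {c}): φ is false.
  g (successors {a, c}): φ is false.
For instance, at e:
  At e: □□(r ∧ (□p → r)) requires □(r ∧ (□p → r)) at every successor {d}.
      At d: □(r ∧ (□p → r)) requires r ∧ (□p → r) at every successor {f}.
        At f: r ∧ (□p → r) is true.
      So □(r ∧ (□p → r)) is true at d.
  So □□(r ∧ (□p → r)) is true at e.
Satisfying worlds: {e}

1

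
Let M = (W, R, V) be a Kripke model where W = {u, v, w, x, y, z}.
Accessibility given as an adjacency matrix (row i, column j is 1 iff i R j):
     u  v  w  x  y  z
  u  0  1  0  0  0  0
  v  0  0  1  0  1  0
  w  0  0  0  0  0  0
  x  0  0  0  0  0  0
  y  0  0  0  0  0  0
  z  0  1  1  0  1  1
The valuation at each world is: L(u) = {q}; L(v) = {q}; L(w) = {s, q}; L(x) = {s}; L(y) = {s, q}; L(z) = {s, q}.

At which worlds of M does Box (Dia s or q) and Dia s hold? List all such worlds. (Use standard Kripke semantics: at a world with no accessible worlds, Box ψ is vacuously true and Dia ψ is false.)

v, z

Let φ = Box (Dia s or q) and Dia s. Evaluate φ at each world:
  u (successors {v}): φ is false.
  v (successors {w, y}): φ is true.
  w (successors ∅): φ is false.
  x (successors ∅): φ is false.
  y (successors ∅): φ is false.
  z (successors {v, w, y, z}): φ is true.
For instance, at z:
  At z: Box (Dia s or q) is true, Dia s is true, so Box (Dia s or q) and Dia s is true.
    At z: Box (Dia s or q) requires Dia s or q at every successor {v, w, y, z}.
      At v: Dia s or q is true.
      At w: Dia s or q is true.
      At y: Dia s or q is true.
      At z: Dia s or q is true.
    So Box (Dia s or q) is true at z.
    At z: Dia s requires s at some successor in {v, w, y, z}.
      s holds at w, so Dia s is true at z.
Satisfying worlds: {v, z}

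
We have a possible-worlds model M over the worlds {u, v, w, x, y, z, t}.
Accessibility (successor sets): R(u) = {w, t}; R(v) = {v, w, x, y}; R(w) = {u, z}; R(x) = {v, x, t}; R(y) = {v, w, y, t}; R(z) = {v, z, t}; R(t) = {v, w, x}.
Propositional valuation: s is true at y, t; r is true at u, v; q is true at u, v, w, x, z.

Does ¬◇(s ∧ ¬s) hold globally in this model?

Recall that ◇ψ holds at a world iff ψ holds at some accessible world.
Let φ = ¬◇(s ∧ ¬s). Evaluate φ at each world:
  u (successors {w, t}): φ is true.
  v (successors {v, w, x, y}): φ is true.
  w (successors {u, z}): φ is true.
  x (successors {v, x, t}): φ is true.
  y (successors {v, w, y, t}): φ is true.
  z (successors {v, z, t}): φ is true.
  t (successors {v, w, x}): φ is true.
For instance, at t:
  At t: ◇(s ∧ ¬s) is false, so ¬◇(s ∧ ¬s) is true.
    At t: ◇(s ∧ ¬s) requires s ∧ ¬s at some successor in {v, w, x}.
      At v: s ∧ ¬s is false.
      At w: s ∧ ¬s is false.
      At x: s ∧ ¬s is false.
    So ◇(s ∧ ¬s) is false at t.

Yes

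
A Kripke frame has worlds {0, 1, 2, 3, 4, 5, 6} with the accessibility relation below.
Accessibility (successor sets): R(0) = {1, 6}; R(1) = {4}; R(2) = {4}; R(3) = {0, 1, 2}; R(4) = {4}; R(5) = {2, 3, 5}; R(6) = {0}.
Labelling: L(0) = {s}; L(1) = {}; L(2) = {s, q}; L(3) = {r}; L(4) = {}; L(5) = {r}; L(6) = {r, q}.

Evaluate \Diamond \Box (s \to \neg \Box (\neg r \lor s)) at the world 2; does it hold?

Yes

At 2: \Diamond \Box (s \to \neg \Box (\neg r \lor s)) requires \Box (s \to \neg \Box (\neg r \lor s)) at some successor in {4}.
  \Box (s \to \neg \Box (\neg r \lor s)) holds at 4, so \Diamond \Box (s \to \neg \Box (\neg r \lor s)) is true at 2.
    At 4: \Box (s \to \neg \Box (\neg r \lor s)) requires s \to \neg \Box (\neg r \lor s) at every successor {4}.
      At 4: s \to \neg \Box (\neg r \lor s) is true.
    So \Box (s \to \neg \Box (\neg r \lor s)) is true at 4.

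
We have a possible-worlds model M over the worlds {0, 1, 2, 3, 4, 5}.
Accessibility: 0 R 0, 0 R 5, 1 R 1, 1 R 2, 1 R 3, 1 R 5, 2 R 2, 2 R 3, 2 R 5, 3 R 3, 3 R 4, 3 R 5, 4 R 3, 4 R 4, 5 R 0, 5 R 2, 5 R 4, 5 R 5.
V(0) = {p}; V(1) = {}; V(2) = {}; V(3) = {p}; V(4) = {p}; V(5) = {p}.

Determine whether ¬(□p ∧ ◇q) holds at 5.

At 5: □p ∧ ◇q is false, so ¬(□p ∧ ◇q) is true.
  At 5: □p is false, ◇q is false, so □p ∧ ◇q is false.
    At 5: □p requires p at every successor {0, 2, 4, 5}.
      p fails at 2, so □p is false at 5.
    At 5: ◇q requires q at some successor in {0, 2, 4, 5}.
      At 0: q is false.
      At 2: q is false.
      At 4: q is false.
      At 5: q is false.
    So ◇q is false at 5.

Yes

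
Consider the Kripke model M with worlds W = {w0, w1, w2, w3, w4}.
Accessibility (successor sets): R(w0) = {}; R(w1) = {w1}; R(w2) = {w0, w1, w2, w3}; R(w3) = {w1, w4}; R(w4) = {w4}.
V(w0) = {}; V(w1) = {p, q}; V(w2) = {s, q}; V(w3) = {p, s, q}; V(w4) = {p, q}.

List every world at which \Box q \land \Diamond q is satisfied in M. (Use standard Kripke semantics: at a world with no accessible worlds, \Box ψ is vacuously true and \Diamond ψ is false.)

Let φ = \Box q \land \Diamond q. Evaluate φ at each world:
  w0 (successors ∅): φ is false.
  w1 (successors {w1}): φ is true.
  w2 (successors {w0, w1, w2, w3}): φ is false.
  w3 (successors {w1, w4}): φ is true.
  w4 (successors {w4}): φ is true.
For instance, at w1:
  At w1: \Box q is true, \Diamond q is true, so \Box q \land \Diamond q is true.
    At w1: \Box q requires q at every successor {w1}.
      At w1: q is true.
    So \Box q is true at w1.
    At w1: \Diamond q requires q at some successor in {w1}.
      q holds at w1, so \Diamond q is true at w1.
Satisfying worlds: {w1, w3, w4}

w1, w3, w4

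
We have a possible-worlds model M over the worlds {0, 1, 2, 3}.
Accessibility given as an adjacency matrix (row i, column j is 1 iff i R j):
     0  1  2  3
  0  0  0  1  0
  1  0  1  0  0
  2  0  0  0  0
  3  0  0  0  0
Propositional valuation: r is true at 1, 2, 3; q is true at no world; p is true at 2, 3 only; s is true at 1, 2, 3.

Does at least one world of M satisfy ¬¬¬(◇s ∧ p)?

Recall that ◇ψ holds at a world iff ψ holds at some accessible world.
Let φ = ¬¬¬(◇s ∧ p). Evaluate φ at each world:
  0 (successors {2}): φ is true.
  1 (successors {1}): φ is true.
  2 (successors ∅): φ is true.
  3 (successors ∅): φ is true.
Detail at 0 (witness):
  At 0: ¬¬(◇s ∧ p) is false, so ¬¬¬(◇s ∧ p) is true.
    At 0: ¬(◇s ∧ p) is true, so ¬¬(◇s ∧ p) is false.
      At 0: ◇s ∧ p is false, so ¬(◇s ∧ p) is true.

Yes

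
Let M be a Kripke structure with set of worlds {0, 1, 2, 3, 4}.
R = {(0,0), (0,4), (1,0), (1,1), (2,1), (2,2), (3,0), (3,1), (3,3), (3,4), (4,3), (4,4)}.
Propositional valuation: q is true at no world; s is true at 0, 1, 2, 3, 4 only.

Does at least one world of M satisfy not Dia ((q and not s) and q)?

Yes

Let φ = not Dia ((q and not s) and q). Evaluate φ at each world:
  0 (successors {0, 4}): φ is true.
  1 (successors {0, 1}): φ is true.
  2 (successors {1, 2}): φ is true.
  3 (successors {0, 1, 3, 4}): φ is true.
  4 (successors {3, 4}): φ is true.
Detail at 0 (witness):
  At 0: Dia ((q and not s) and q) is false, so not Dia ((q and not s) and q) is true.
    At 0: Dia ((q and not s) and q) requires (q and not s) and q at some successor in {0, 4}.
      At 0: (q and not s) and q is false.
      At 4: (q and not s) and q is false.
    So Dia ((q and not s) and q) is false at 0.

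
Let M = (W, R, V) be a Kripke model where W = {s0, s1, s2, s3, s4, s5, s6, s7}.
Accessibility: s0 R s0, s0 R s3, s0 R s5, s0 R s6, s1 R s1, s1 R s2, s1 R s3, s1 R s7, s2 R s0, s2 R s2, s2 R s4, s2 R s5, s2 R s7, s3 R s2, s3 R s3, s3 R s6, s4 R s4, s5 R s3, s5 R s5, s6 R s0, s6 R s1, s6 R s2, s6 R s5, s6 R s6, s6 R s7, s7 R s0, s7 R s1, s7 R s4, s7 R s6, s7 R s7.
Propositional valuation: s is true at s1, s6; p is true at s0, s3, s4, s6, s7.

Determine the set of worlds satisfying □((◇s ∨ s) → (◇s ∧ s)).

s4

Recall that □ψ holds at a world iff ψ holds at every accessible world, and ◇ψ holds iff ψ holds at some accessible world.
Let φ = □((◇s ∨ s) → (◇s ∧ s)). Evaluate φ at each world:
  s0 (successors {s0, s3, s5, s6}): φ is false.
  s1 (successors {s1, s2, s3, s7}): φ is false.
  s2 (successors {s0, s2, s4, s5, s7}): φ is false.
  s3 (successors {s2, s3, s6}): φ is false.
  s4 (successors {s4}): φ is true.
  s5 (successors {s3, s5}): φ is false.
  s6 (successors {s0, s1, s2, s5, s6, s7}): φ is false.
  s7 (successors {s0, s1, s4, s6, s7}): φ is false.
For instance, at s0:
  At s0: □((◇s ∨ s) → (◇s ∧ s)) requires (◇s ∨ s) → (◇s ∧ s) at every successor {s0, s3, s5, s6}.
    (◇s ∨ s) → (◇s ∧ s) fails at s0, so □((◇s ∨ s) → (◇s ∧ s)) is false at s0.
      At s0: ◇s ∨ s is true, ◇s ∧ s is false, so (◇s ∨ s) → (◇s ∧ s) is false.
Satisfying worlds: {s4}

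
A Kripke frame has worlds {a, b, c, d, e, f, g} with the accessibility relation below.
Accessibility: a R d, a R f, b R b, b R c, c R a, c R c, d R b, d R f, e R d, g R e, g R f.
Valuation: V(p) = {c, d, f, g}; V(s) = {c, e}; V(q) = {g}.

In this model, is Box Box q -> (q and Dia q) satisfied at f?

No

Recall that Box ψ holds at a world iff ψ holds at every accessible world, and Dia ψ holds iff ψ holds at some accessible world.
At f: Box Box q is true, q and Dia q is false, so Box Box q -> (q and Dia q) is false.
  At f: no accessible worlds, so Box Box q holds vacuously.
  At f: q is false, Dia q is false, so q and Dia q is false.
    At f: no accessible worlds, so Dia q is false.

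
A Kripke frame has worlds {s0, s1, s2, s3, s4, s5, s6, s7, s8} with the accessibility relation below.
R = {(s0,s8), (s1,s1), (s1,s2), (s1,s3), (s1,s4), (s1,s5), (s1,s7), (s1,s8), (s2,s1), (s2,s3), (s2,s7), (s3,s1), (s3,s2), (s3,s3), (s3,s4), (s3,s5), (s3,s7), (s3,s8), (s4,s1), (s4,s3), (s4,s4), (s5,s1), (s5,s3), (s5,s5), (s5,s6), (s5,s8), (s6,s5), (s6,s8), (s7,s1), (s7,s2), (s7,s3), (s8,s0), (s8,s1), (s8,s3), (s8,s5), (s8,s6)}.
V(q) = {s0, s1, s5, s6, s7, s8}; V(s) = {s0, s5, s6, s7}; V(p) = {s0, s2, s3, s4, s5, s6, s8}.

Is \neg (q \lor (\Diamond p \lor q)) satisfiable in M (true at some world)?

Let φ = \neg (q \lor (\Diamond p \lor q)). Evaluate φ at each world:
  s0 (successors {s8}): φ is false.
  s1 (successors {s1, s2, s3, s4, s5, s7, s8}): φ is false.
  s2 (successors {s1, s3, s7}): φ is false.
  s3 (successors {s1, s2, s3, s4, s5, s7, s8}): φ is false.
  s4 (successors {s1, s3, s4}): φ is false.
  s5 (successors {s1, s3, s5, s6, s8}): φ is false.
  s6 (successors {s5, s8}): φ is false.
  s7 (successors {s1, s2, s3}): φ is false.
  s8 (successors {s0, s1, s3, s5, s6}): φ is false.
For instance, at s2:
  At s2: q \lor (\Diamond p \lor q) is true, so \neg (q \lor (\Diamond p \lor q)) is false.
    At s2: q is false, \Diamond p \lor q is true, so q \lor (\Diamond p \lor q) is true.
      At s2: \Diamond p is true, q is false, so \Diamond p \lor q is true.

No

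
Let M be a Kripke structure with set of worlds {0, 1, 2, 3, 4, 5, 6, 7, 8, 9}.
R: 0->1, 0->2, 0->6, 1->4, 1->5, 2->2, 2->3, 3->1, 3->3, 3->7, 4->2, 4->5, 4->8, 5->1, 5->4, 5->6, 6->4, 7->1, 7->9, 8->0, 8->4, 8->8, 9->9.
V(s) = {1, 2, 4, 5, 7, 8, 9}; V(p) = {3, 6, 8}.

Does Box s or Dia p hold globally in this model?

Yes

Let φ = Box s or Dia p. Evaluate φ at each world:
  0 (successors {1, 2, 6}): φ is true.
  1 (successors {4, 5}): φ is true.
  2 (successors {2, 3}): φ is true.
  3 (successors {1, 3, 7}): φ is true.
  4 (successors {2, 5, 8}): φ is true.
  5 (successors {1, 4, 6}): φ is true.
  6 (successors {4}): φ is true.
  7 (successors {1, 9}): φ is true.
  8 (successors {0, 4, 8}): φ is true.
  9 (successors {9}): φ is true.
For instance, at 8:
  At 8: Box s is false, Dia p is true, so Box s or Dia p is true.
    At 8: Box s requires s at every successor {0, 4, 8}.
      s fails at 0, so Box s is false at 8.
    At 8: Dia p requires p at some successor in {0, 4, 8}.
      p holds at 8, so Dia p is true at 8.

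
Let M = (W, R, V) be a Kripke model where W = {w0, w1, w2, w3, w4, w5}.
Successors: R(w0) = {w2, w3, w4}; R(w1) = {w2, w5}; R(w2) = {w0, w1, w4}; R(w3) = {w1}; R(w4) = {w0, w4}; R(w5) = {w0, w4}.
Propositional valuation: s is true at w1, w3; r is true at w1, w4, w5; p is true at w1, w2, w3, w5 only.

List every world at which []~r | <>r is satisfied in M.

Let φ = []~r | <>r. Evaluate φ at each world:
  w0 (successors {w2, w3, w4}): φ is true.
  w1 (successors {w2, w5}): φ is true.
  w2 (successors {w0, w1, w4}): φ is true.
  w3 (successors {w1}): φ is true.
  w4 (successors {w0, w4}): φ is true.
  w5 (successors {w0, w4}): φ is true.
For instance, at w3:
  At w3: []~r is false, <>r is true, so []~r | <>r is true.
    At w3: []~r requires ~r at every successor {w1}.
      ~r fails at w1, so []~r is false at w3.
    At w3: <>r requires r at some successor in {w1}.
      r holds at w1, so <>r is true at w3.
Satisfying worlds: {w0, w1, w2, w3, w4, w5}

w0, w1, w2, w3, w4, w5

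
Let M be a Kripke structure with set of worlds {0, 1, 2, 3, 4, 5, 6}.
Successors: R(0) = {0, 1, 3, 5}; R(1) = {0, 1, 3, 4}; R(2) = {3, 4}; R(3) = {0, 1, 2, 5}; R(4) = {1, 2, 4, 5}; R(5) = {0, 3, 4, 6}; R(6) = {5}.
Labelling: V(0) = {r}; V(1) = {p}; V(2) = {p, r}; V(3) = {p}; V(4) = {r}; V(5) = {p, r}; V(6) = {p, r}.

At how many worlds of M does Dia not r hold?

Let φ = Dia not r. Evaluate φ at each world:
  0 (successors {0, 1, 3, 5}): φ is true.
  1 (successors {0, 1, 3, 4}): φ is true.
  2 (successors {3, 4}): φ is true.
  3 (successors {0, 1, 2, 5}): φ is true.
  4 (successors {1, 2, 4, 5}): φ is true.
  5 (successors {0, 3, 4, 6}): φ is true.
  6 (successors {5}): φ is false.
For instance, at 6:
  At 6: Dia not r requires not r at some successor in {5}.
    At 5: not r is false.
  So Dia not r is false at 6.
Satisfying worlds: {0, 1, 2, 3, 4, 5}

6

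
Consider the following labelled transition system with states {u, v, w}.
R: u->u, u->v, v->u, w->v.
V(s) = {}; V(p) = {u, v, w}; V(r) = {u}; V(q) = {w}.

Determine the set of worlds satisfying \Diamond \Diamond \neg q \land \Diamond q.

none

Let φ = \Diamond \Diamond \neg q \land \Diamond q. Evaluate φ at each world:
  u (successors {u, v}): φ is false.
  v (successors {u}): φ is false.
  w (successors {v}): φ is false.
For instance, at u:
  At u: \Diamond \Diamond \neg q is true, \Diamond q is false, so \Diamond \Diamond \neg q \land \Diamond q is false.
    At u: \Diamond \Diamond \neg q requires \Diamond \neg q at some successor in {u, v}.
      \Diamond \neg q holds at u, so \Diamond \Diamond \neg q is true at u.
    At u: \Diamond q requires q at some successor in {u, v}.
      At u: q is false.
      At v: q is false.
    So \Diamond q is false at u.
Satisfying worlds: none.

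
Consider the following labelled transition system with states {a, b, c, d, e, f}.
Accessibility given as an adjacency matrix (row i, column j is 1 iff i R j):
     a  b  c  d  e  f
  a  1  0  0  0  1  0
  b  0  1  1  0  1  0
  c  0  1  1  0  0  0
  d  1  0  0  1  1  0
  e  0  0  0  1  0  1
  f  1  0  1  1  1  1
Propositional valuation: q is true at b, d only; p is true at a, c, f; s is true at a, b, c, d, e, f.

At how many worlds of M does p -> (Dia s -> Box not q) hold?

4

Let φ = p -> (Dia s -> Box not q). Evaluate φ at each world:
  a (successors {a, e}): φ is true.
  b (successors {b, c, e}): φ is true.
  c (successors {b, c}): φ is false.
  d (successors {a, d, e}): φ is true.
  e (successors {d, f}): φ is true.
  f (successors {a, c, d, e, f}): φ is false.
For instance, at b:
  At b: p is false, Dia s -> Box not q is false, so p -> (Dia s -> Box not q) is true.
    At b: Dia s is true, Box not q is false, so Dia s -> Box not q is false.
      At b: Dia s requires s at some successor in {b, c, e}.
        s holds at b, so Dia s is true at b.
      At b: Box not q requires not q at every successor {b, c, e}.
        not q fails at b, so Box not q is false at b.
Satisfying worlds: {a, b, d, e}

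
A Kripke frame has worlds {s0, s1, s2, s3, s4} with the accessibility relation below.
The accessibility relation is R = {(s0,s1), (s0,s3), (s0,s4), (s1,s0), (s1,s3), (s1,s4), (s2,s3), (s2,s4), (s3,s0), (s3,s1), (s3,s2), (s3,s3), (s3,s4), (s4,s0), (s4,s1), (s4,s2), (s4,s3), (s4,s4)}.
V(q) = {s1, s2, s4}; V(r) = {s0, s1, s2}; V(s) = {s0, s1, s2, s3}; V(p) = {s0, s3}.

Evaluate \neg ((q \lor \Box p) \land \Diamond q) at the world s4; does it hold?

No

Recall that \Box ψ holds at a world iff ψ holds at every accessible world, and \Diamond ψ holds iff ψ holds at some accessible world.
At s4: (q \lor \Box p) \land \Diamond q is true, so \neg ((q \lor \Box p) \land \Diamond q) is false.
  At s4: q \lor \Box p is true, \Diamond q is true, so (q \lor \Box p) \land \Diamond q is true.
    At s4: q is true, \Box p is false, so q \lor \Box p is true.
      At s4: \Box p requires p at every successor {s0, s1, s2, s3, s4}.
        p fails at s1, so \Box p is false at s4.
    At s4: \Diamond q requires q at some successor in {s0, s1, s2, s3, s4}.
      q holds at s1, so \Diamond q is true at s4.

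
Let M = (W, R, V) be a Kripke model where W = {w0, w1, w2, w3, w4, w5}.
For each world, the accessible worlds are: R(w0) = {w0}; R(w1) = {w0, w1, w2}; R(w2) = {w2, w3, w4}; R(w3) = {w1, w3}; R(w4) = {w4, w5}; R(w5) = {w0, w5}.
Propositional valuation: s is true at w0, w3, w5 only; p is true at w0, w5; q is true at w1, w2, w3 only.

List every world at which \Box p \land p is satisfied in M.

w0, w5

Recall that \Box ψ holds at a world iff ψ holds at every accessible world, and \Diamond ψ holds iff ψ holds at some accessible world.
Let φ = \Box p \land p. Evaluate φ at each world:
  w0 (successors {w0}): φ is true.
  w1 (successors {w0, w1, w2}): φ is false.
  w2 (successors {w2, w3, w4}): φ is false.
  w3 (successors {w1, w3}): φ is false.
  w4 (successors {w4, w5}): φ is false.
  w5 (successors {w0, w5}): φ is true.
For instance, at w5:
  At w5: \Box p is true, p is true, so \Box p \land p is true.
    At w5: \Box p requires p at every successor {w0, w5}.
      At w0: p is true.
      At w5: p is true.
    So \Box p is true at w5.
Satisfying worlds: {w0, w5}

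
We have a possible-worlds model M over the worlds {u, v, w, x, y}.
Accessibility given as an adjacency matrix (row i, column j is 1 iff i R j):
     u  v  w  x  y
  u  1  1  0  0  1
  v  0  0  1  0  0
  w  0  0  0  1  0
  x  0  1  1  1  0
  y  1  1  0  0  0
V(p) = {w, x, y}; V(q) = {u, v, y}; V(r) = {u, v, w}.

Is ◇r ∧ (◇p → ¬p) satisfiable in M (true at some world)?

Let φ = ◇r ∧ (◇p → ¬p). Evaluate φ at each world:
  u (successors {u, v, y}): φ is true.
  v (successors {w}): φ is true.
  w (successors {x}): φ is false.
  x (successors {v, w, x}): φ is false.
  y (successors {u, v}): φ is true.
Detail at u (witness):
  At u: ◇r is true, ◇p → ¬p is true, so ◇r ∧ (◇p → ¬p) is true.
    At u: ◇r requires r at some successor in {u, v, y}.
      r holds at u, so ◇r is true at u.
    At u: ◇p is true, ¬p is true, so ◇p → ¬p is true.
      At u: ◇p requires p at some successor in {u, v, y}.
        p holds at y, so ◇p is true at u.

Yes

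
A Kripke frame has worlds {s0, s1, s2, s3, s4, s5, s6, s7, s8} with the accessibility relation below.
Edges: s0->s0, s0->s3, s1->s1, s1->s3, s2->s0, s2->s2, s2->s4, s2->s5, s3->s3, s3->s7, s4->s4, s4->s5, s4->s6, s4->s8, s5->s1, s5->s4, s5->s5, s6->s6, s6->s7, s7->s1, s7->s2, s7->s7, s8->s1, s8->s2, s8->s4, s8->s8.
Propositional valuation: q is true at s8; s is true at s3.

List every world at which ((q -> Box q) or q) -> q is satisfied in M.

s8

Let φ = ((q -> Box q) or q) -> q. Evaluate φ at each world:
  s0 (successors {s0, s3}): φ is false.
  s1 (successors {s1, s3}): φ is false.
  s2 (successors {s0, s2, s4, s5}): φ is false.
  s3 (successors {s3, s7}): φ is false.
  s4 (successors {s4, s5, s6, s8}): φ is false.
  s5 (successors {s1, s4, s5}): φ is false.
  s6 (successors {s6, s7}): φ is false.
  s7 (successors {s1, s2, s7}): φ is false.
  s8 (successors {s1, s2, s4, s8}): φ is true.
For instance, at s2:
  At s2: (q -> Box q) or q is true, q is false, so ((q -> Box q) or q) -> q is false.
    At s2: q -> Box q is true, q is false, so (q -> Box q) or q is true.
      At s2: q is false, Box q is false, so q -> Box q is true.
Satisfying worlds: {s8}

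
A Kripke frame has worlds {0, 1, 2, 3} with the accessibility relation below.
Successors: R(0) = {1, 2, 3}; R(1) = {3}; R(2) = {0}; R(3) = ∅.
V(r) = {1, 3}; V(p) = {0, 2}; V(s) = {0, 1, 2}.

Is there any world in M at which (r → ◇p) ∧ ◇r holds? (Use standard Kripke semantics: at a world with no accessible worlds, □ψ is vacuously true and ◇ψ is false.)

Yes

Let φ = (r → ◇p) ∧ ◇r. Evaluate φ at each world:
  0 (successors {1, 2, 3}): φ is true.
  1 (successors {3}): φ is false.
  2 (successors {0}): φ is false.
  3 (successors ∅): φ is false.
Detail at 0 (witness):
  At 0: r → ◇p is true, ◇r is true, so (r → ◇p) ∧ ◇r is true.
    At 0: r is false, ◇p is true, so r → ◇p is true.
      At 0: ◇p requires p at some successor in {1, 2, 3}.
        p holds at 2, so ◇p is true at 0.
    At 0: ◇r requires r at some successor in {1, 2, 3}.
      r holds at 1, so ◇r is true at 0.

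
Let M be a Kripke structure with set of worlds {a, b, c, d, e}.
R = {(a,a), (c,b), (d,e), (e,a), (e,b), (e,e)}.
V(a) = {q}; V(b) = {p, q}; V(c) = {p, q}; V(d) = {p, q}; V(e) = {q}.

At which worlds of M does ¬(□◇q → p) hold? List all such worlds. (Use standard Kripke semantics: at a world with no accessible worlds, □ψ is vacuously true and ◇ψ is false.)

Recall that □ψ holds at a world iff ψ holds at every accessible world, and ◇ψ holds iff ψ holds at some accessible world.
Let φ = ¬(□◇q → p). Evaluate φ at each world:
  a (successors {a}): φ is true.
  b (successors ∅): φ is false.
  c (successors {b}): φ is false.
  d (successors {e}): φ is false.
  e (successors {a, b, e}): φ is false.
For instance, at a:
  At a: □◇q → p is false, so ¬(□◇q → p) is true.
    At a: □◇q is true, p is false, so □◇q → p is false.
      At a: □◇q requires ◇q at every successor {a}.
        At a: ◇q is true.
      So □◇q is true at a.
Satisfying worlds: {a}

a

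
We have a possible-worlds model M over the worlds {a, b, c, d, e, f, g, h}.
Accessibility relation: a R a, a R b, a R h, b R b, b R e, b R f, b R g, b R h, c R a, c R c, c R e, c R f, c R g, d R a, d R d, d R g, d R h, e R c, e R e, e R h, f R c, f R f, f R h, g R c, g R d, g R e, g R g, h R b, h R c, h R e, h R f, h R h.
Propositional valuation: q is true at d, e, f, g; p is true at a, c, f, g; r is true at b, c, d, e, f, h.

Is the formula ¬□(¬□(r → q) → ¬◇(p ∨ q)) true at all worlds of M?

Let φ = ¬□(¬□(r → q) → ¬◇(p ∨ q)). Evaluate φ at each world:
  a (successors {a, b, h}): φ is true.
  b (successors {b, e, f, g, h}): φ is true.
  c (successors {a, c, e, f, g}): φ is true.
  d (successors {a, d, g, h}): φ is true.
  e (successors {c, e, h}): φ is true.
  f (successors {c, f, h}): φ is true.
  g (successors {c, d, e, g}): φ is true.
  h (successors {b, c, e, f, h}): φ is true.
For instance, at h:
  At h: □(¬□(r → q) → ¬◇(p ∨ q)) is false, so ¬□(¬□(r → q) → ¬◇(p ∨ q)) is true.
    At h: □(¬□(r → q) → ¬◇(p ∨ q)) requires ¬□(r → q) → ¬◇(p ∨ q) at every successor {b, c, e, f, h}.
      ¬□(r → q) → ¬◇(p ∨ q) fails at b, so □(¬□(r → q) → ¬◇(p ∨ q)) is false at h.

Yes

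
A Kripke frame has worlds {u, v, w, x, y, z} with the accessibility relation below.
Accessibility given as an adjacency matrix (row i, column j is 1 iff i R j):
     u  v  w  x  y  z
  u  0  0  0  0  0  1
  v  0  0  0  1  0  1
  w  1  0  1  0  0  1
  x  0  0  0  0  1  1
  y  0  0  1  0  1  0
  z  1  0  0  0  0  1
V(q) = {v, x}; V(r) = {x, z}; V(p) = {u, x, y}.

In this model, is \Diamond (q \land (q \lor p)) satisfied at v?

Yes

At v: \Diamond (q \land (q \lor p)) requires q \land (q \lor p) at some successor in {x, z}.
  q \land (q \lor p) holds at x, so \Diamond (q \land (q \lor p)) is true at v.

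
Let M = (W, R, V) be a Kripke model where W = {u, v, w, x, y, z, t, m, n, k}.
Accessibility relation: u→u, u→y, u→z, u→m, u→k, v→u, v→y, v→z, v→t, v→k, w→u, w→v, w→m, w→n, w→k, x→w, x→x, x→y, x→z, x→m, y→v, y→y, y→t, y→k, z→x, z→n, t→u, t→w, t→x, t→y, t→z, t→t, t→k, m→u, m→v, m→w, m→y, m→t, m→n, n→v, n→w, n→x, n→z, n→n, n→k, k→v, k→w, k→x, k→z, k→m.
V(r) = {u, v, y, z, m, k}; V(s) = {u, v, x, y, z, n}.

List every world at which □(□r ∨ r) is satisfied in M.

Let φ = □(□r ∨ r). Evaluate φ at each world:
  u (successors {u, y, z, m, k}): φ is true.
  v (successors {u, y, z, t, k}): φ is false.
  w (successors {u, v, m, n, k}): φ is false.
  x (successors {w, x, y, z, m}): φ is false.
  y (successors {v, y, t, k}): φ is false.
  z (successors {x, n}): φ is false.
  t (successors {u, w, x, y, z, t, k}): φ is false.
  m (successors {u, v, w, y, t, n}): φ is false.
  n (successors {v, w, x, z, n, k}): φ is false.
  k (successors {v, w, x, z, m}): φ is false.
For instance, at t:
  At t: □(□r ∨ r) requires □r ∨ r at every successor {u, w, x, y, z, t, k}.
    □r ∨ r fails at w, so □(□r ∨ r) is false at t.
      At w: □r is false, r is false, so □r ∨ r is false.
Satisfying worlds: {u}

u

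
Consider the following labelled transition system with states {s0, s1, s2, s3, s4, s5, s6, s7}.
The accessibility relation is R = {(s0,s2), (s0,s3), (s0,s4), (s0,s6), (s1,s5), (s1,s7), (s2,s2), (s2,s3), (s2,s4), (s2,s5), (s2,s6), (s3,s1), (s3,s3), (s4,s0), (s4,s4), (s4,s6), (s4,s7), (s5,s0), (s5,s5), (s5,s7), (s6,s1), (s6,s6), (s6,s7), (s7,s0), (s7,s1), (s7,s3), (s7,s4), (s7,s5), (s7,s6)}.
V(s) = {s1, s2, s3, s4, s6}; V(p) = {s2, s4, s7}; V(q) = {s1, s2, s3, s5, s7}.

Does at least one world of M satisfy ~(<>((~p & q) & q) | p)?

Let φ = ~(<>((~p & q) & q) | p). Evaluate φ at each world:
  s0 (successors {s2, s3, s4, s6}): φ is false.
  s1 (successors {s5, s7}): φ is false.
  s2 (successors {s2, s3, s4, s5, s6}): φ is false.
  s3 (successors {s1, s3}): φ is false.
  s4 (successors {s0, s4, s6, s7}): φ is false.
  s5 (successors {s0, s5, s7}): φ is false.
  s6 (successors {s1, s6, s7}): φ is false.
  s7 (successors {s0, s1, s3, s4, s5, s6}): φ is false.
For instance, at s3:
  At s3: <>((~p & q) & q) | p is true, so ~(<>((~p & q) & q) | p) is false.
    At s3: <>((~p & q) & q) is true, p is false, so <>((~p & q) & q) | p is true.
      At s3: <>((~p & q) & q) requires (~p & q) & q at some successor in {s1, s3}.
        (~p & q) & q holds at s1, so <>((~p & q) & q) is true at s3.

No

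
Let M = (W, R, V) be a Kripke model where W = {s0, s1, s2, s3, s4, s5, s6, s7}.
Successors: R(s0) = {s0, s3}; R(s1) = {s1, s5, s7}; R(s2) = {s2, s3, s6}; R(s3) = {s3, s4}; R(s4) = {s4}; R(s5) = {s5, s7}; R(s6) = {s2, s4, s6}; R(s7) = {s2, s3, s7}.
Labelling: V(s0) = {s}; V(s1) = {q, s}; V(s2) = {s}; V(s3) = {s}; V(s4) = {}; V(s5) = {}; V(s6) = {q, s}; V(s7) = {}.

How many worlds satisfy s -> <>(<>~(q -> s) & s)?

3

Recall that <>ψ holds at a world iff ψ holds at some accessible world.
Let φ = s -> <>(<>~(q -> s) & s). Evaluate φ at each world:
  s0 (successors {s0, s3}): φ is false.
  s1 (successors {s1, s5, s7}): φ is false.
  s2 (successors {s2, s3, s6}): φ is false.
  s3 (successors {s3, s4}): φ is false.
  s4 (successors {s4}): φ is true.
  s5 (successors {s5, s7}): φ is true.
  s6 (successors {s2, s4, s6}): φ is false.
  s7 (successors {s2, s3, s7}): φ is true.
For instance, at s7:
  At s7: s is false, <>(<>~(q -> s) & s) is false, so s -> <>(<>~(q -> s) & s) is true.
    At s7: <>(<>~(q -> s) & s) requires <>~(q -> s) & s at some successor in {s2, s3, s7}.
      At s2: <>~(q -> s) & s is false.
      At s3: <>~(q -> s) & s is false.
      At s7: <>~(q -> s) & s is false.
    So <>(<>~(q -> s) & s) is false at s7.
Satisfying worlds: {s4, s5, s7}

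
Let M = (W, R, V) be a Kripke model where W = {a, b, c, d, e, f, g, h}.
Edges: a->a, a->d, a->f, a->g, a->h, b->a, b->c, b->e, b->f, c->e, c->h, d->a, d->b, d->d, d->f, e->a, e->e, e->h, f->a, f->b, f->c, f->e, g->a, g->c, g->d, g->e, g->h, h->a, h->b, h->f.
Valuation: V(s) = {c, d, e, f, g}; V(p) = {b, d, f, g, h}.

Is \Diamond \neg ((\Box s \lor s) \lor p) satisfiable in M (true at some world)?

Let φ = \Diamond \neg ((\Box s \lor s) \lor p). Evaluate φ at each world:
  a (successors {a, d, f, g, h}): φ is true.
  b (successors {a, c, e, f}): φ is true.
  c (successors {e, h}): φ is false.
  d (successors {a, b, d, f}): φ is true.
  e (successors {a, e, h}): φ is true.
  f (successors {a, b, c, e}): φ is true.
  g (successors {a, c, d, e, h}): φ is true.
  h (successors {a, b, f}): φ is true.
Detail at a (witness):
  At a: \Diamond \neg ((\Box s \lor s) \lor p) requires \neg ((\Box s \lor s) \lor p) at some successor in {a, d, f, g, h}.
    \neg ((\Box s \lor s) \lor p) holds at a, so \Diamond \neg ((\Box s \lor s) \lor p) is true at a.
      At a: (\Box s \lor s) \lor p is false, so \neg ((\Box s \lor s) \lor p) is true.

Yes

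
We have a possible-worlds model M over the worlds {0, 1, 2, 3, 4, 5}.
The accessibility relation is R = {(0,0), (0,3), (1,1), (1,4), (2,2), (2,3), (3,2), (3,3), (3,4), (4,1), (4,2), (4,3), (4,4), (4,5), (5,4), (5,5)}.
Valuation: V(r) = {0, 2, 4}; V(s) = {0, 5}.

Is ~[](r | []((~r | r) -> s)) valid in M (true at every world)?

Yes

Let φ = ~[](r | []((~r | r) -> s)). Evaluate φ at each world:
  0 (successors {0, 3}): φ is true.
  1 (successors {1, 4}): φ is true.
  2 (successors {2, 3}): φ is true.
  3 (successors {2, 3, 4}): φ is true.
  4 (successors {1, 2, 3, 4, 5}): φ is true.
  5 (successors {4, 5}): φ is true.
For instance, at 4:
  At 4: [](r | []((~r | r) -> s)) is false, so ~[](r | []((~r | r) -> s)) is true.
    At 4: [](r | []((~r | r) -> s)) requires r | []((~r | r) -> s) at every successor {1, 2, 3, 4, 5}.
      r | []((~r | r) -> s) fails at 1, so [](r | []((~r | r) -> s)) is false at 4.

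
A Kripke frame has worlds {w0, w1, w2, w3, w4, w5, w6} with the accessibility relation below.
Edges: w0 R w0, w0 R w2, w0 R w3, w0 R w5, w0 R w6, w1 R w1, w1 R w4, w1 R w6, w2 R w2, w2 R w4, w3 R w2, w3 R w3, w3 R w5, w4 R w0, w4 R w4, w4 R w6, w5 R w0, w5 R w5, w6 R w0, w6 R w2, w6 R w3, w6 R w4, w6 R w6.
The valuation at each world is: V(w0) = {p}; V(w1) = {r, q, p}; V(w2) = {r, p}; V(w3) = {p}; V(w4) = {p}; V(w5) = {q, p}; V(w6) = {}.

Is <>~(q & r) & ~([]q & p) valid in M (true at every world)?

Yes

Let φ = <>~(q & r) & ~([]q & p). Evaluate φ at each world:
  w0 (successors {w0, w2, w3, w5, w6}): φ is true.
  w1 (successors {w1, w4, w6}): φ is true.
  w2 (successors {w2, w4}): φ is true.
  w3 (successors {w2, w3, w5}): φ is true.
  w4 (successors {w0, w4, w6}): φ is true.
  w5 (successors {w0, w5}): φ is true.
  w6 (successors {w0, w2, w3, w4, w6}): φ is true.
For instance, at w0:
  At w0: <>~(q & r) is true, ~([]q & p) is true, so <>~(q & r) & ~([]q & p) is true.
    At w0: <>~(q & r) requires ~(q & r) at some successor in {w0, w2, w3, w5, w6}.
      ~(q & r) holds at w0, so <>~(q & r) is true at w0.
    At w0: []q & p is false, so ~([]q & p) is true.
      At w0: []q is false, p is true, so []q & p is false.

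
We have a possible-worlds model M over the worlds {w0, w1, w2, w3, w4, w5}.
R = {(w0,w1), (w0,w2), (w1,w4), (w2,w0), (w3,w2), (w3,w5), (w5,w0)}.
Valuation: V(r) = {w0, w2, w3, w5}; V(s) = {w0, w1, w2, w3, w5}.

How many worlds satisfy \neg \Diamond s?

Let φ = \neg \Diamond s. Evaluate φ at each world:
  w0 (successors {w1, w2}): φ is false.
  w1 (successors {w4}): φ is true.
  w2 (successors {w0}): φ is false.
  w3 (successors {w2, w5}): φ is false.
  w4 (successors ∅): φ is true.
  w5 (successors {w0}): φ is false.
For instance, at w1:
  At w1: \Diamond s is false, so \neg \Diamond s is true.
    At w1: \Diamond s requires s at some successor in {w4}.
      At w4: s is false.
    So \Diamond s is false at w1.
Satisfying worlds: {w1, w4}

2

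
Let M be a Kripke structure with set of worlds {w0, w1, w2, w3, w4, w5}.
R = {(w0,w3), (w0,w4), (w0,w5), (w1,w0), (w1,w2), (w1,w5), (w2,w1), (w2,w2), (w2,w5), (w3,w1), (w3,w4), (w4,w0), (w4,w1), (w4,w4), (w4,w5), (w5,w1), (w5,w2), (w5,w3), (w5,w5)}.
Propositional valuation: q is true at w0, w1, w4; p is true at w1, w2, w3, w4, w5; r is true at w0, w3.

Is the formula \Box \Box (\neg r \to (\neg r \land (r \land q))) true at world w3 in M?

At w3: \Box \Box (\neg r \to (\neg r \land (r \land q))) requires \Box (\neg r \to (\neg r \land (r \land q))) at every successor {w1, w4}.
  \Box (\neg r \to (\neg r \land (r \land q))) fails at w1, so \Box \Box (\neg r \to (\neg r \land (r \land q))) is false at w3.
    At w1: \Box (\neg r \to (\neg r \land (r \land q))) requires \neg r \to (\neg r \land (r \land q)) at every successor {w0, w2, w5}.
      \neg r \to (\neg r \land (r \land q)) fails at w2, so \Box (\neg r \to (\neg r \land (r \land q))) is false at w1.

No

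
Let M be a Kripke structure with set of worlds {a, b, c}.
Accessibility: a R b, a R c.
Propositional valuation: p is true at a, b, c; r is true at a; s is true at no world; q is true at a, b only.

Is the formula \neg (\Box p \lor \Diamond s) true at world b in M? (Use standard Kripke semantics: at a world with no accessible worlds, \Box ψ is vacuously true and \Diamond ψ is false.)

No

At b: \Box p \lor \Diamond s is true, so \neg (\Box p \lor \Diamond s) is false.
  At b: \Box p is true, \Diamond s is false, so \Box p \lor \Diamond s is true.
    At b: no accessible worlds, so \Box p holds vacuously.
    At b: no accessible worlds, so \Diamond s is false.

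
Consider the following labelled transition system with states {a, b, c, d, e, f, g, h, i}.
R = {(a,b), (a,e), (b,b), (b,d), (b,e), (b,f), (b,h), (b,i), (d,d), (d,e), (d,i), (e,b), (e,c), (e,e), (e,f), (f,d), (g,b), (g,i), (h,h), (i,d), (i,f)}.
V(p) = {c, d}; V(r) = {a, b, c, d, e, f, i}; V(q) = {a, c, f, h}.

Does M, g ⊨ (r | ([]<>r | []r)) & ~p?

Yes

At g: r | ([]<>r | []r) is true, ~p is true, so (r | ([]<>r | []r)) & ~p is true.
  At g: r is false, []<>r | []r is true, so r | ([]<>r | []r) is true.
    At g: []<>r is true, []r is true, so []<>r | []r is true.
      At g: []<>r requires <>r at every successor {b, i}.
        At b: <>r is true.
        At i: <>r is true.
      So []<>r is true at g.
      At g: []r requires r at every successor {b, i}.
        At b: r is true.
        At i: r is true.
      So []r is true at g.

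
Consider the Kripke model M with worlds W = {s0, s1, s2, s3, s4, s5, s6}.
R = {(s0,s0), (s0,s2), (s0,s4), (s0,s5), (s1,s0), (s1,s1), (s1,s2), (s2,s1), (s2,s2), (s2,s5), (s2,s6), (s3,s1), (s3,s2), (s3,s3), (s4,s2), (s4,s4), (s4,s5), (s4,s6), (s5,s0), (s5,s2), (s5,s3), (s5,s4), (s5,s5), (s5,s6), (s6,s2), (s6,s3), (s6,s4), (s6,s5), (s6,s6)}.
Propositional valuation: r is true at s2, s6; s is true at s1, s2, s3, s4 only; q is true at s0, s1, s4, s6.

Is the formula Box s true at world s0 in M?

No

At s0: Box s requires s at every successor {s0, s2, s4, s5}.
  s fails at s0, so Box s is false at s0.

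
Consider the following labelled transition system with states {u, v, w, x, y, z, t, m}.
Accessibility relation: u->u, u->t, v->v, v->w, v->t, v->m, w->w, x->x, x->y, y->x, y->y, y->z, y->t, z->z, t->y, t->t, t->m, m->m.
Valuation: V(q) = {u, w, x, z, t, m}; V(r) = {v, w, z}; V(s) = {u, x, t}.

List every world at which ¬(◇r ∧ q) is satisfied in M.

Let φ = ¬(◇r ∧ q). Evaluate φ at each world:
  u (successors {u, t}): φ is true.
  v (successors {v, w, t, m}): φ is true.
  w (successors {w}): φ is false.
  x (successors {x, y}): φ is true.
  y (successors {x, y, z, t}): φ is true.
  z (successors {z}): φ is false.
  t (successors {y, t, m}): φ is true.
  m (successors {m}): φ is true.
For instance, at u:
  At u: ◇r ∧ q is false, so ¬(◇r ∧ q) is true.
    At u: ◇r is false, q is true, so ◇r ∧ q is false.
      At u: ◇r requires r at some successor in {u, t}.
        At u: r is false.
        At t: r is false.
      So ◇r is false at u.
Satisfying worlds: {u, v, x, y, t, m}

u, v, x, y, t, m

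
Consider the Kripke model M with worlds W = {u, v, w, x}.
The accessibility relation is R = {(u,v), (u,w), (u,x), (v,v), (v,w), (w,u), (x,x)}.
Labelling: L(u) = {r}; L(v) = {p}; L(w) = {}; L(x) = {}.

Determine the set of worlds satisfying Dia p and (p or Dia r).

v

Let φ = Dia p and (p or Dia r). Evaluate φ at each world:
  u (successors {v, w, x}): φ is false.
  v (successors {v, w}): φ is true.
  w (successors {u}): φ is false.
  x (successors {x}): φ is false.
For instance, at x:
  At x: Dia p is false, p or Dia r is false, so Dia p and (p or Dia r) is false.
    At x: Dia p requires p at some successor in {x}.
      At x: p is false.
    So Dia p is false at x.
    At x: p is false, Dia r is false, so p or Dia r is false.
      At x: Dia r requires r at some successor in {x}.
        At x: r is false.
      So Dia r is false at x.
Satisfying worlds: {v}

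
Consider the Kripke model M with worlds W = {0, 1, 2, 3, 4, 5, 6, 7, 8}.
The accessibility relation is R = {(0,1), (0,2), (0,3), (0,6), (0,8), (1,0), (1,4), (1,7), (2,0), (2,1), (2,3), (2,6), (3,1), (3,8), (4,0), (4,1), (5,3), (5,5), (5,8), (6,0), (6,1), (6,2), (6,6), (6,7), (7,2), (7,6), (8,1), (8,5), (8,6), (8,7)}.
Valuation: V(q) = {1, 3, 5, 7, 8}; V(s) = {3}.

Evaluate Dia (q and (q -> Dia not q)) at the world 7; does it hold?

No

At 7: Dia (q and (q -> Dia not q)) requires q and (q -> Dia not q) at some successor in {2, 6}.
  At 2: q and (q -> Dia not q) is false.
  At 6: q and (q -> Dia not q) is false.
So Dia (q and (q -> Dia not q)) is false at 7.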